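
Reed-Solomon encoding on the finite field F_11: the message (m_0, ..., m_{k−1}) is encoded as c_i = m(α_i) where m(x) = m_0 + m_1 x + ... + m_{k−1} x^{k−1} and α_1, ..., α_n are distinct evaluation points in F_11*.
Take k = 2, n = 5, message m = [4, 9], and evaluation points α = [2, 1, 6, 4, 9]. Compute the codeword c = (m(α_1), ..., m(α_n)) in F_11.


c = [0, 2, 3, 7, 8]

Message polynomial: m(x) = 4 + 9·x (mod 11).
For each evaluation point α_i, compute m(α_i) mod 11:
  α_1 = 2: Horner steps 9 → 0, so m(2) = 0.
  α_2 = 1: Horner steps 9 → 2, so m(1) = 2.
  α_3 = 6: Horner steps 9 → 3, so m(6) = 3.
  α_4 = 4: Horner steps 9 → 7, so m(4) = 7.
  α_5 = 9: Horner steps 9 → 8, so m(9) = 8.
Codeword c = [0, 2, 3, 7, 8] ∈ F_11^5.


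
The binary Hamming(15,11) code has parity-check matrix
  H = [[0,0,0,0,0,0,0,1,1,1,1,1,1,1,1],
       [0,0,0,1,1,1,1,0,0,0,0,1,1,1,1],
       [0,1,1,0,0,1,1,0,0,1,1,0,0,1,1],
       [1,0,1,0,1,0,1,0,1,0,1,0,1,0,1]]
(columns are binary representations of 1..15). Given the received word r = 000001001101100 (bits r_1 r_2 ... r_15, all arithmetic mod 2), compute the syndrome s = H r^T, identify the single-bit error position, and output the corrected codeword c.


s = (0, 1, 0, 0)^T, error position = 4, corrected codeword c = 000101001101100

Compute s = H r^T mod 2 one row at a time:
  s_1 = 0 + 1 + 1 + 0 + 1 + 1 + 0 + 0 = 4 ≡ 0 (mod 2).
  s_2 = 0 + 0 + 1 + 0 + 1 + 1 + 0 + 0 = 3 ≡ 1 (mod 2).
  s_3 = 0 + 0 + 1 + 0 + 1 + 0 + 0 + 0 = 2 ≡ 0 (mod 2).
  s_4 = 0 + 0 + 0 + 0 + 1 + 0 + 1 + 0 = 2 ≡ 0 (mod 2).
s = (0, 1, 0, 0)^T — this equals column 4 of H (binary 0100), so error is at position 4.
Correct: flip bit 4 of r = 000001001101100 to get c = 000101001101100.


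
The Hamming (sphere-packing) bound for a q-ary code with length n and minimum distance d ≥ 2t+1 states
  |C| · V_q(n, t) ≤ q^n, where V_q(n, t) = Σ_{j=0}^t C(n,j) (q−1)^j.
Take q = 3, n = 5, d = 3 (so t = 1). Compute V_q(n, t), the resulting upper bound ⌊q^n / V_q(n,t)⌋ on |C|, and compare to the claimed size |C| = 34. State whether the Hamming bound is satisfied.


V_q(n, t) = 11, q^n = 243, Hamming bound = 22, |C| = 34 > bound (violated).

Step 1: Compute V_q(n, t) = Σ_{j=0}^1 C(n, j) (q−1)^j.
  j = 0: C(5,0)·(2)^0 = 1·1 = 1.
  j = 1: C(5,1)·(2)^1 = 5·2 = 10.
  V_q(n, t) = 1 + 10 = 11.
Step 2: q^n = 3^5 = 243.
Step 3: Hamming bound ⌊q^n / V_q(n,t)⌋ = ⌊243/11⌋ = 22.
Step 4: Compare |C| = 34 to 22: violated.
The claimed |C| lies above the Hamming bound, so no 3-ary code of length 5 with d ≥ 3 can have 34 codewords.


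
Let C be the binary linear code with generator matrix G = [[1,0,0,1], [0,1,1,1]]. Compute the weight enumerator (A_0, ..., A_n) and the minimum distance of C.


Weight distribution: A_0 = 1, A_2 = 1, A_3 = 2. Minimum distance d = 2.

Enumerate all 2^2 = 4 messages m ∈ F_2^2.
For each, compute codeword c = mG in F_2^4, then tally its weight.
  m = 00 → c = 0000, weight = 0.
  m = 10 → c = 1001, weight = 2.
  m = 01 → c = 0111, weight = 3.
  m = 11 → c = 1110, weight = 3.
Tally weights:
  weight 0: 1 codewords.
  weight 2: 1 codewords.
  weight 3: 2 codewords.
Minimum distance d = smallest w > 0 with A_w > 0 = 2.
Sanity: Σ A_w = 4 = 2^2 = 4 ✓.


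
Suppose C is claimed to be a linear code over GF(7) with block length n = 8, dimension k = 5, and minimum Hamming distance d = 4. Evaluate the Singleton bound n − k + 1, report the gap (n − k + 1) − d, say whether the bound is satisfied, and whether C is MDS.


Singleton RHS = n − k + 1 = 4, slack = 0, bound satisfied, MDS.

Singleton bound: d ≤ n − k + 1.
Here n = 8, k = 5, so n − k + 1 = 4.
Given d = 4, check d ≤ 4: YES.
Slack = (n − k + 1) − d = 0.
The code is MDS (slack = 0).
Description: the claimed parameters are [8, 5, 4]_7; such a code would be MDS (meets Singleton bound).


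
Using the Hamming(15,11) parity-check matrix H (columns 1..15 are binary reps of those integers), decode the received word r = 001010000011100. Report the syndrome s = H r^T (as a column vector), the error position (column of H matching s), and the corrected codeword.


s = (1, 1, 0, 0)^T, error position = 12, corrected codeword c = 001010000010100

Compute s = H r^T mod 2 one row at a time:
  s_1 = 0 + 0 + 0 + 1 + 1 + 1 + 0 + 0 = 3 ≡ 1 (mod 2).
  s_2 = 0 + 1 + 0 + 0 + 1 + 1 + 0 + 0 = 3 ≡ 1 (mod 2).
  s_3 = 0 + 1 + 0 + 0 + 0 + 1 + 0 + 0 = 2 ≡ 0 (mod 2).
  s_4 = 0 + 1 + 1 + 0 + 0 + 1 + 1 + 0 = 4 ≡ 0 (mod 2).
s = (1, 1, 0, 0)^T — this equals column 12 of H (binary 1100), so error is at position 12.
Correct: flip bit 12 of r = 001010000011100 to get c = 001010000010100.


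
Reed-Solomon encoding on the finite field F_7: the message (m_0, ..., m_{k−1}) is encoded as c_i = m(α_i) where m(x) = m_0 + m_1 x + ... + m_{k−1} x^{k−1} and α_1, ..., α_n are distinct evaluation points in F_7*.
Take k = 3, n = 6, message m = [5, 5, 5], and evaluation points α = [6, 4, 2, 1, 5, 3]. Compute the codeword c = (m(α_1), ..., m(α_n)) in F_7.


c = [5, 0, 0, 1, 1, 2]

Message polynomial: m(x) = 5 + 5·x + 5·x^2 (mod 7).
For each evaluation point α_i, compute m(α_i) mod 7:
  α_1 = 6: Horner steps 5 → 0 → 5, so m(6) = 5.
  α_2 = 4: Horner steps 5 → 4 → 0, so m(4) = 0.
  α_3 = 2: Horner steps 5 → 1 → 0, so m(2) = 0.
  α_4 = 1: Horner steps 5 → 3 → 1, so m(1) = 1.
  α_5 = 5: Horner steps 5 → 2 → 1, so m(5) = 1.
  α_6 = 3: Horner steps 5 → 6 → 2, so m(3) = 2.
Codeword c = [5, 0, 0, 1, 1, 2] ∈ F_7^6.


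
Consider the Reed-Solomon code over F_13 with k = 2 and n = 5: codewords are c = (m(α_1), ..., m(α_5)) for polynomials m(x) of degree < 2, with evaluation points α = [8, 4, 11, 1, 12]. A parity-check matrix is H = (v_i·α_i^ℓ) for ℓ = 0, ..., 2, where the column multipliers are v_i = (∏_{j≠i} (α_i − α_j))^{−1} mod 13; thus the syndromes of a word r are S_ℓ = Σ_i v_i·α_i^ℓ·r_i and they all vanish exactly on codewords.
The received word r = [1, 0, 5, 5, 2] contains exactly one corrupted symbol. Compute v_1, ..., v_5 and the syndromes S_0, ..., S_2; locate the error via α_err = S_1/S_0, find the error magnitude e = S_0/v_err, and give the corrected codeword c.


S = (1, 1, 1), error at position 4, error magnitude e = 9, c = [1, 0, 5, 9, 2].

Step 1: column multipliers v_i = (∏_{j≠i}(α_i − α_j))^{−1} mod 13.
  i = 1 (α = 8): (8−4)(8−11)(8−1)(8−12) = 4·(−3)·7·(−4) = 336 ≡ 11, so v_1 = 11^{−1} = 6 (mod 13).
  i = 2 (α = 4): (4−8)(4−11)(4−1)(4−12) = (−4)·(−7)·3·(−8) = −672 ≡ 4, so v_2 = 4^{−1} = 10 (mod 13).
  i = 3 (α = 11): (11−8)(11−4)(11−1)(11−12) = 3·7·10·(−1) = −210 ≡ 11, so v_3 = 11^{−1} = 6 (mod 13).
  i = 4 (α = 1): (1−8)(1−4)(1−11)(1−12) = (−7)·(−3)·(−10)·(−11) = 2310 ≡ 9, so v_4 = 9^{−1} = 3 (mod 13).
  i = 5 (α = 12): (12−8)(12−4)(12−11)(12−1) = 4·8·1·11 = 352 ≡ 1, so v_5 = 1^{−1} = 1 (mod 13).
  v = [6, 10, 6, 3, 1].
Step 2: syndromes of r = [1, 0, 5, 5, 2] (all sums mod 13).
  S_0 = Σ v_i r_i = 6·1 + 10·0 + 6·5 + 3·5 + 1·2 = 53 ≡ 1.
  S_1 = Σ v_i α_i r_i = 6·8·1 + 10·4·0 + 6·11·5 + 3·1·5 + 1·12·2 = 417 ≡ 1.
  α_i^2 mod 13 = [12, 3, 4, 1, 1].
  S_2 = Σ v_i α_i^2 r_i = 6·12·1 + 10·3·0 + 6·4·5 + 3·1·5 + 1·1·2 = 209 ≡ 1.
  S = (1, 1, 1) ≠ 0, so r is not a codeword (an error is present).
Step 3: locate the error. For a single error e at position i, S_ℓ = v_i·e·α_i^ℓ, so α_err = S_1/S_0.
  S_0^{−1} = 1^{−1} = 1 (mod 13), so α_err = 1·1 = 1 ≡ 1 = α_4. Error position i = 4.
  Consistency check: S_2/S_1 = 1·1 = 1 ≡ 1 = α_err ✓ (single-error assumption holds).
Step 4: error magnitude e = S_0/v_4 = S_0·∏_{j≠4}(α_4 − α_j) = 1·9 = 9 ≡ 9 (mod 13).
Step 5: correct position 4: c_4 = r_4 − e = 5 − 9 ≡ 9 (mod 13). Hence c = [1, 0, 5, 9, 2].
  Check: interpolating c through the α_i gives m(x) = 12 + 10·x (degree < 2) with m(α_i) = c_i for every i, so c is indeed a codeword.


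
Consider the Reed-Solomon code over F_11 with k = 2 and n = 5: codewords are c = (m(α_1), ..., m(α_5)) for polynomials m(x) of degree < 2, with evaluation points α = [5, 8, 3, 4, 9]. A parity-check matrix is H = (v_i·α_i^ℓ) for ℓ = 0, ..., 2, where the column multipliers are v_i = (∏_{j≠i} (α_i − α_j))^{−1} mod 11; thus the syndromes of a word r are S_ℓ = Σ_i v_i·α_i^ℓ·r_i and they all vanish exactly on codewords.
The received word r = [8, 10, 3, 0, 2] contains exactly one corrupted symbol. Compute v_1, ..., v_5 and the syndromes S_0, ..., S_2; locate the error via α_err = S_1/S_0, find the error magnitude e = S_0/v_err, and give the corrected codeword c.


S = (5, 1, 9), error at position 5, error magnitude e = 6, c = [8, 10, 3, 0, 7].

Step 1: column multipliers v_i = (∏_{j≠i}(α_i − α_j))^{−1} mod 11.
  i = 1 (α = 5): (5−8)(5−3)(5−4)(5−9) = (−3)·2·1·(−4) = 24 ≡ 2, so v_1 = 2^{−1} = 6 (mod 11).
  i = 2 (α = 8): (8−5)(8−3)(8−4)(8−9) = 3·5·4·(−1) = −60 ≡ 6, so v_2 = 6^{−1} = 2 (mod 11).
  i = 3 (α = 3): (3−5)(3−8)(3−4)(3−9) = (−2)·(−5)·(−1)·(−6) = 60 ≡ 5, so v_3 = 5^{−1} = 9 (mod 11).
  i = 4 (α = 4): (4−5)(4−8)(4−3)(4−9) = (−1)·(−4)·1·(−5) = −20 ≡ 2, so v_4 = 2^{−1} = 6 (mod 11).
  i = 5 (α = 9): (9−5)(9−8)(9−3)(9−4) = 4·1·6·5 = 120 ≡ 10, so v_5 = 10^{−1} = 10 (mod 11).
  v = [6, 2, 9, 6, 10].
Step 2: syndromes of r = [8, 10, 3, 0, 2] (all sums mod 11).
  S_0 = Σ v_i r_i = 6·8 + 2·10 + 9·3 + 6·0 + 10·2 = 115 ≡ 5.
  S_1 = Σ v_i α_i r_i = 6·5·8 + 2·8·10 + 9·3·3 + 6·4·0 + 10·9·2 = 661 ≡ 1.
  α_i^2 mod 11 = [3, 9, 9, 5, 4].
  S_2 = Σ v_i α_i^2 r_i = 6·3·8 + 2·9·10 + 9·9·3 + 6·5·0 + 10·4·2 = 647 ≡ 9.
  S = (5, 1, 9) ≠ 0, so r is not a codeword (an error is present).
Step 3: locate the error. For a single error e at position i, S_ℓ = v_i·e·α_i^ℓ, so α_err = S_1/S_0.
  S_0^{−1} = 5^{−1} = 9 (mod 11), so α_err = 1·9 = 9 ≡ 9 = α_5. Error position i = 5.
  Consistency check: S_2/S_1 = 9·1 = 9 ≡ 9 = α_err ✓ (single-error assumption holds).
Step 4: error magnitude e = S_0/v_5 = S_0·∏_{j≠5}(α_5 − α_j) = 5·10 = 50 ≡ 6 (mod 11).
Step 5: correct position 5: c_5 = r_5 − e = 2 − 6 ≡ 7 (mod 11). Hence c = [8, 10, 3, 0, 7].
  Check: interpolating c through the α_i gives m(x) = 1 + 8·x (degree < 2) with m(α_i) = c_i for every i, so c is indeed a codeword.


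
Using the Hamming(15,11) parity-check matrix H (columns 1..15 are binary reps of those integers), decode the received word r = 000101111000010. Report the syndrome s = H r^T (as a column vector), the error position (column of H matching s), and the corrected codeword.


s = (1, 0, 1, 0)^T, error position = 10, corrected codeword c = 000101111100010

Compute s = H r^T mod 2 one row at a time:
  s_1 = 1 + 1 + 0 + 0 + 0 + 0 + 1 + 0 = 3 ≡ 1 (mod 2).
  s_2 = 1 + 0 + 1 + 1 + 0 + 0 + 1 + 0 = 4 ≡ 0 (mod 2).
  s_3 = 0 + 0 + 1 + 1 + 0 + 0 + 1 + 0 = 3 ≡ 1 (mod 2).
  s_4 = 0 + 0 + 0 + 1 + 1 + 0 + 0 + 0 = 2 ≡ 0 (mod 2).
s = (1, 0, 1, 0)^T — this equals column 10 of H (binary 1010), so error is at position 10.
Correct: flip bit 10 of r = 000101111000010 to get c = 000101111100010.


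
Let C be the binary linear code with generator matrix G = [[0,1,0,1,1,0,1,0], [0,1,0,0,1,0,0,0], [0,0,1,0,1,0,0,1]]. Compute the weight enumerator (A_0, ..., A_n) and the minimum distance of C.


Weight distribution: A_0 = 1, A_2 = 2, A_3 = 2, A_4 = 1, A_5 = 2. Minimum distance d = 2.

Enumerate all 2^3 = 8 messages m ∈ F_2^3.
For each, compute codeword c = mG in F_2^8, then tally its weight.
  m = 000 → c = 00000000, weight = 0.
  m = 100 → c = 01011010, weight = 4.
  m = 010 → c = 01001000, weight = 2.
  m = 110 → c = 00010010, weight = 2.
  m = 001 → c = 00101001, weight = 3.
  m = 101 → c = 01110011, weight = 5.
  m = 011 → c = 01100001, weight = 3.
  m = 111 → c = 00111011, weight = 5.
Tally weights:
  weight 0: 1 codewords.
  weight 2: 2 codewords.
  weight 3: 2 codewords.
  weight 4: 1 codewords.
  weight 5: 2 codewords.
Minimum distance d = smallest w > 0 with A_w > 0 = 2.
Sanity: Σ A_w = 8 = 2^3 = 8 ✓.


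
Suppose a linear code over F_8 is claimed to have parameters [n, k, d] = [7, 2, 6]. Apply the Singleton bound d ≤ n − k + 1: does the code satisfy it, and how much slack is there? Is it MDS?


Singleton RHS = n − k + 1 = 6, slack = 0, bound satisfied, MDS.

Singleton bound: d ≤ n − k + 1.
Here n = 7, k = 2, so n − k + 1 = 6.
Given d = 6, check d ≤ 6: YES.
Slack = (n − k + 1) − d = 0.
The code is MDS (slack = 0).
Description: the claimed parameters are [7, 2, 6]_8; such a code would be MDS (meets Singleton bound).


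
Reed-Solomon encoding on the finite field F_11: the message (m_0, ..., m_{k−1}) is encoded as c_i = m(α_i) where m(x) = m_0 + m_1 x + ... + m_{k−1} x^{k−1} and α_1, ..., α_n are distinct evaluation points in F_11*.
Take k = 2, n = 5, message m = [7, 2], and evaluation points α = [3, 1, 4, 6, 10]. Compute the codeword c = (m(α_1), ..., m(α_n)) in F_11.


c = [2, 9, 4, 8, 5]

Message polynomial: m(x) = 7 + 2·x (mod 11).
For each evaluation point α_i, compute m(α_i) mod 11:
  α_1 = 3: Horner steps 2 → 2, so m(3) = 2.
  α_2 = 1: Horner steps 2 → 9, so m(1) = 9.
  α_3 = 4: Horner steps 2 → 4, so m(4) = 4.
  α_4 = 6: Horner steps 2 → 8, so m(6) = 8.
  α_5 = 10: Horner steps 2 → 5, so m(10) = 5.
Codeword c = [2, 9, 4, 8, 5] ∈ F_11^5.


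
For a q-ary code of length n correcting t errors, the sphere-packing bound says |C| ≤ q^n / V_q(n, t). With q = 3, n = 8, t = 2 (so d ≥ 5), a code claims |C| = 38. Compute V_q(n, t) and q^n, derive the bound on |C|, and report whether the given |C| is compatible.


V_q(n, t) = 129, q^n = 6561, Hamming bound = 50, |C| = 38 ≤ bound (satisfied).

Step 1: Compute V_q(n, t) = Σ_{j=0}^2 C(n, j) (q−1)^j.
  j = 0: C(8,0)·(2)^0 = 1·1 = 1.
  j = 1: C(8,1)·(2)^1 = 8·2 = 16.
  j = 2: C(8,2)·(2)^2 = 28·4 = 112.
  V_q(n, t) = 1 + 16 + 112 = 129.
Step 2: q^n = 3^8 = 6561.
Step 3: Hamming bound ⌊q^n / V_q(n,t)⌋ = ⌊6561/129⌋ = 50.
Step 4: Compare |C| = 38 to 50: satisfied.
The claimed |C| lies below the Hamming bound.


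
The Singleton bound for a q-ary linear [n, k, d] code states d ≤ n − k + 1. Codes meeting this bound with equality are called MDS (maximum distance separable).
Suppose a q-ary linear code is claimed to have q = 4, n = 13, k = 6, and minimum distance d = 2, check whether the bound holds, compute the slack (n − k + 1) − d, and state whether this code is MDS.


Singleton RHS = n − k + 1 = 8, slack = 6, bound satisfied, not MDS.

Singleton bound: d ≤ n − k + 1.
Here n = 13, k = 6, so n − k + 1 = 8.
Given d = 2, check d ≤ 8: YES.
Slack = (n − k + 1) − d = 6.
The code is NOT MDS (slack = 6 > 0).
Description: the claimed parameters are [13, 6, 2]_4; such a code would be non-MDS.


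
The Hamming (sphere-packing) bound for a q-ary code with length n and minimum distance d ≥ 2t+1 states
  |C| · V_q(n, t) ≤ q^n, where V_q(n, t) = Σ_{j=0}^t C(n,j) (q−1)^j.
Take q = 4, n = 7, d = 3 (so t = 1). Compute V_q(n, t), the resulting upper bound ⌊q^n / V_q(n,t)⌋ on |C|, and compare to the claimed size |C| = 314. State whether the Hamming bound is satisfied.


V_q(n, t) = 22, q^n = 16384, Hamming bound = 744, |C| = 314 ≤ bound (satisfied).

Step 1: Compute V_q(n, t) = Σ_{j=0}^1 C(n, j) (q−1)^j.
  j = 0: C(7,0)·(3)^0 = 1·1 = 1.
  j = 1: C(7,1)·(3)^1 = 7·3 = 21.
  V_q(n, t) = 1 + 21 = 22.
Step 2: q^n = 4^7 = 16384.
Step 3: Hamming bound ⌊q^n / V_q(n,t)⌋ = ⌊16384/22⌋ = 744.
Step 4: Compare |C| = 314 to 744: satisfied.
The claimed |C| lies below the Hamming bound.


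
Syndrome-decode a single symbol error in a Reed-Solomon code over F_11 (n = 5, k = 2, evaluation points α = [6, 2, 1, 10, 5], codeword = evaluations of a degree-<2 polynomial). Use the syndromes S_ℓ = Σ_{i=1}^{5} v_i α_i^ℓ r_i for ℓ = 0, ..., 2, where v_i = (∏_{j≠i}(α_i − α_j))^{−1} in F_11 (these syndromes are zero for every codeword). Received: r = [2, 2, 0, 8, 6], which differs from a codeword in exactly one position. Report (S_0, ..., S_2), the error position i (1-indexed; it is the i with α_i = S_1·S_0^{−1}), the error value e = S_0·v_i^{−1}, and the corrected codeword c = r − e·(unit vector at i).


S = (2, 4, 8), error at position 2, error magnitude e = 6, c = [2, 7, 0, 8, 6].

Step 1: column multipliers v_i = (∏_{j≠i}(α_i − α_j))^{−1} mod 11.
  i = 1 (α = 6): (6−2)(6−1)(6−10)(6−5) = 4·5·(−4)·1 = −80 ≡ 8, so v_1 = 8^{−1} = 7 (mod 11).
  i = 2 (α = 2): (2−6)(2−1)(2−10)(2−5) = (−4)·1·(−8)·(−3) = −96 ≡ 3, so v_2 = 3^{−1} = 4 (mod 11).
  i = 3 (α = 1): (1−6)(1−2)(1−10)(1−5) = (−5)·(−1)·(−9)·(−4) = 180 ≡ 4, so v_3 = 4^{−1} = 3 (mod 11).
  i = 4 (α = 10): (10−6)(10−2)(10−1)(10−5) = 4·8·9·5 = 1440 ≡ 10, so v_4 = 10^{−1} = 10 (mod 11).
  i = 5 (α = 5): (5−6)(5−2)(5−1)(5−10) = (−1)·3·4·(−5) = 60 ≡ 5, so v_5 = 5^{−1} = 9 (mod 11).
  v = [7, 4, 3, 10, 9].
Step 2: syndromes of r = [2, 2, 0, 8, 6] (all sums mod 11).
  S_0 = Σ v_i r_i = 7·2 + 4·2 + 3·0 + 10·8 + 9·6 = 156 ≡ 2.
  S_1 = Σ v_i α_i r_i = 7·6·2 + 4·2·2 + 3·1·0 + 10·10·8 + 9·5·6 = 1170 ≡ 4.
  α_i^2 mod 11 = [3, 4, 1, 1, 3].
  S_2 = Σ v_i α_i^2 r_i = 7·3·2 + 4·4·2 + 3·1·0 + 10·1·8 + 9·3·6 = 316 ≡ 8.
  S = (2, 4, 8) ≠ 0, so r is not a codeword (an error is present).
Step 3: locate the error. For a single error e at position i, S_ℓ = v_i·e·α_i^ℓ, so α_err = S_1/S_0.
  S_0^{−1} = 2^{−1} = 6 (mod 11), so α_err = 4·6 = 24 ≡ 2 = α_2. Error position i = 2.
  Consistency check: S_2/S_1 = 8·3 = 24 ≡ 2 = α_err ✓ (single-error assumption holds).
Step 4: error magnitude e = S_0/v_2 = S_0·∏_{j≠2}(α_2 − α_j) = 2·3 = 6 ≡ 6 (mod 11).
Step 5: correct position 2: c_2 = r_2 − e = 2 − 6 ≡ 7 (mod 11). Hence c = [2, 7, 0, 8, 6].
  Check: interpolating c through the α_i gives m(x) = 4 + 7·x (degree < 2) with m(α_i) = c_i for every i, so c is indeed a codeword.


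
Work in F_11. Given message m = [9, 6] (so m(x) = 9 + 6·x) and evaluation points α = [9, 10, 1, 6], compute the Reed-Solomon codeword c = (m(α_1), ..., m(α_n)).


c = [8, 3, 4, 1]

Message polynomial: m(x) = 9 + 6·x (mod 11).
For each evaluation point α_i, compute m(α_i) mod 11:
  α_1 = 9: Horner steps 6 → 8, so m(9) = 8.
  α_2 = 10: Horner steps 6 → 3, so m(10) = 3.
  α_3 = 1: Horner steps 6 → 4, so m(1) = 4.
  α_4 = 6: Horner steps 6 → 1, so m(6) = 1.
Codeword c = [8, 3, 4, 1] ∈ F_11^4.


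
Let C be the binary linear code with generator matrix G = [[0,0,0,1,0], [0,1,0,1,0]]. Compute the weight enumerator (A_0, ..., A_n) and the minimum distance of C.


Weight distribution: A_0 = 1, A_1 = 2, A_2 = 1. Minimum distance d = 1.

Enumerate all 2^2 = 4 messages m ∈ F_2^2.
For each, compute codeword c = mG in F_2^5, then tally its weight.
  m = 00 → c = 00000, weight = 0.
  m = 10 → c = 00010, weight = 1.
  m = 01 → c = 01010, weight = 2.
  m = 11 → c = 01000, weight = 1.
Tally weights:
  weight 0: 1 codewords.
  weight 1: 2 codewords.
  weight 2: 1 codewords.
Minimum distance d = smallest w > 0 with A_w > 0 = 1.
Sanity: Σ A_w = 4 = 2^2 = 4 ✓.


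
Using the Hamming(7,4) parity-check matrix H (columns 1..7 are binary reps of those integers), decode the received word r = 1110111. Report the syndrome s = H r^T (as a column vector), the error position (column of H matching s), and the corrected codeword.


s = (1, 0, 0)^T, error position = 4, corrected codeword c = 1111111

Compute s = H r^T mod 2 one row at a time:
  s_1 = 0 + 1 + 1 + 1 = 3 ≡ 1 (mod 2).
  s_2 = 1 + 1 + 1 + 1 = 4 ≡ 0 (mod 2).
  s_3 = 1 + 1 + 1 + 1 = 4 ≡ 0 (mod 2).
s = (1, 0, 0)^T — this equals column 4 of H (binary 100), so error is at position 4.
Correct: flip bit 4 of r = 1110111 to get c = 1111111.


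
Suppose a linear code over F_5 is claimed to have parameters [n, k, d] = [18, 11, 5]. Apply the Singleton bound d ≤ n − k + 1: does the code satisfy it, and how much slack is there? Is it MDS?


Singleton RHS = n − k + 1 = 8, slack = 3, bound satisfied, not MDS.

Singleton bound: d ≤ n − k + 1.
Here n = 18, k = 11, so n − k + 1 = 8.
Given d = 5, check d ≤ 8: YES.
Slack = (n − k + 1) − d = 3.
The code is NOT MDS (slack = 3 > 0).
Description: the claimed parameters are [18, 11, 5]_5; such a code would be non-MDS.


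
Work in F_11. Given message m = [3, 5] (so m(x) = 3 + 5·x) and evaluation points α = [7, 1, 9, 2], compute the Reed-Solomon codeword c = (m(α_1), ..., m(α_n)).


c = [5, 8, 4, 2]

Message polynomial: m(x) = 3 + 5·x (mod 11).
For each evaluation point α_i, compute m(α_i) mod 11:
  α_1 = 7: Horner steps 5 → 5, so m(7) = 5.
  α_2 = 1: Horner steps 5 → 8, so m(1) = 8.
  α_3 = 9: Horner steps 5 → 4, so m(9) = 4.
  α_4 = 2: Horner steps 5 → 2, so m(2) = 2.
Codeword c = [5, 8, 4, 2] ∈ F_11^4.


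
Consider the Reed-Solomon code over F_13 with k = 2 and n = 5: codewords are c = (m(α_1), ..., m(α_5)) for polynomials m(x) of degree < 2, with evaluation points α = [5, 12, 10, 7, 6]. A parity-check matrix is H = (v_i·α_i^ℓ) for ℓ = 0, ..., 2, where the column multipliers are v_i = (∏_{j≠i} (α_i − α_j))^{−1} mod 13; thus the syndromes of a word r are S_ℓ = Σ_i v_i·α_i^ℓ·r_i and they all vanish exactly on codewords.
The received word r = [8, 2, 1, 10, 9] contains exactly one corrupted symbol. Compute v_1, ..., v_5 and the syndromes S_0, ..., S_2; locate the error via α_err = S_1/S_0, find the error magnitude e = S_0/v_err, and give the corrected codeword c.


S = (4, 1, 10), error at position 3, error magnitude e = 1, c = [8, 2, 0, 10, 9].

Step 1: column multipliers v_i = (∏_{j≠i}(α_i − α_j))^{−1} mod 13.
  i = 1 (α = 5): (5−12)(5−10)(5−7)(5−6) = (−7)·(−5)·(−2)·(−1) = 70 ≡ 5, so v_1 = 5^{−1} = 8 (mod 13).
  i = 2 (α = 12): (12−5)(12−10)(12−7)(12−6) = 7·2·5·6 = 420 ≡ 4, so v_2 = 4^{−1} = 10 (mod 13).
  i = 3 (α = 10): (10−5)(10−12)(10−7)(10−6) = 5·(−2)·3·4 = −120 ≡ 10, so v_3 = 10^{−1} = 4 (mod 13).
  i = 4 (α = 7): (7−5)(7−12)(7−10)(7−6) = 2·(−5)·(−3)·1 = 30 ≡ 4, so v_4 = 4^{−1} = 10 (mod 13).
  i = 5 (α = 6): (6−5)(6−12)(6−10)(6−7) = 1·(−6)·(−4)·(−1) = −24 ≡ 2, so v_5 = 2^{−1} = 7 (mod 13).
  v = [8, 10, 4, 10, 7].
Step 2: syndromes of r = [8, 2, 1, 10, 9] (all sums mod 13).
  S_0 = Σ v_i r_i = 8·8 + 10·2 + 4·1 + 10·10 + 7·9 = 251 ≡ 4.
  S_1 = Σ v_i α_i r_i = 8·5·8 + 10·12·2 + 4·10·1 + 10·7·10 + 7·6·9 = 1678 ≡ 1.
  α_i^2 mod 13 = [12, 1, 9, 10, 10].
  S_2 = Σ v_i α_i^2 r_i = 8·12·8 + 10·1·2 + 4·9·1 + 10·10·10 + 7·10·9 = 2454 ≡ 10.
  S = (4, 1, 10) ≠ 0, so r is not a codeword (an error is present).
Step 3: locate the error. For a single error e at position i, S_ℓ = v_i·e·α_i^ℓ, so α_err = S_1/S_0.
  S_0^{−1} = 4^{−1} = 10 (mod 13), so α_err = 1·10 = 10 ≡ 10 = α_3. Error position i = 3.
  Consistency check: S_2/S_1 = 10·1 = 10 ≡ 10 = α_err ✓ (single-error assumption holds).
Step 4: error magnitude e = S_0/v_3 = S_0·∏_{j≠3}(α_3 − α_j) = 4·10 = 40 ≡ 1 (mod 13).
Step 5: correct position 3: c_3 = r_3 − e = 1 − 1 ≡ 0 (mod 13). Hence c = [8, 2, 0, 10, 9].
  Check: interpolating c through the α_i gives m(x) = 3 + 1·x (degree < 2) with m(α_i) = c_i for every i, so c is indeed a codeword.


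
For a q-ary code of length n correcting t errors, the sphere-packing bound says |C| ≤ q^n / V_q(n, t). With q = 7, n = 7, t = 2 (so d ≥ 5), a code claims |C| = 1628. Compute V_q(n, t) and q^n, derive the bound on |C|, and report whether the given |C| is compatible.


V_q(n, t) = 799, q^n = 823543, Hamming bound = 1030, |C| = 1628 > bound (violated).

Step 1: Compute V_q(n, t) = Σ_{j=0}^2 C(n, j) (q−1)^j.
  j = 0: C(7,0)·(6)^0 = 1·1 = 1.
  j = 1: C(7,1)·(6)^1 = 7·6 = 42.
  j = 2: C(7,2)·(6)^2 = 21·36 = 756.
  V_q(n, t) = 1 + 42 + 756 = 799.
Step 2: q^n = 7^7 = 823543.
Step 3: Hamming bound ⌊q^n / V_q(n,t)⌋ = ⌊823543/799⌋ = 1030.
Step 4: Compare |C| = 1628 to 1030: violated.
The claimed |C| lies above the Hamming bound, so no 7-ary code of length 7 with d ≥ 5 can have 1628 codewords.


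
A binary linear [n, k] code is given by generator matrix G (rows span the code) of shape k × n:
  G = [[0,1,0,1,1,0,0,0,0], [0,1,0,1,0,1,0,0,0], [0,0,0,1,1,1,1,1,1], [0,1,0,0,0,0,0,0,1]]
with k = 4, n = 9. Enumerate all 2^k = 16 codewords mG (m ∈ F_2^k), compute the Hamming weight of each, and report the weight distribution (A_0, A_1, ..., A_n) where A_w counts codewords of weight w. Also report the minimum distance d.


Weight distribution: A_0 = 1, A_2 = 2, A_3 = 6, A_4 = 3, A_5 = 2, A_6 = 2. Minimum distance d = 2.

Enumerate all 2^4 = 16 messages m ∈ F_2^4.
For each, compute codeword c = mG in F_2^9, then tally its weight.
  m = 0000 → c = 000000000, weight = 0.
  m = 1000 → c = 010110000, weight = 3.
  m = 0100 → c = 010101000, weight = 3.
  m = 1100 → c = 000011000, weight = 2.
  m = 0010 → c = 000111111, weight = 6.
  m = 1010 → c = 010001111, weight = 5.
  m = 0110 → c = 010010111, weight = 5.
  m = 1110 → c = 000100111, weight = 4.
  m = 0001 → c = 010000001, weight = 2.
  m = 1001 → c = 000110001, weight = 3.
  m = 0101 → c = 000101001, weight = 3.
  m = 1101 → c = 010011001, weight = 4.
  m = 0011 → c = 010111110, weight = 6.
  m = 1011 → c = 000001110, weight = 3.
  m = 0111 → c = 000010110, weight = 3.
  m = 1111 → c = 010100110, weight = 4.
Tally weights:
  weight 0: 1 codewords.
  weight 2: 2 codewords.
  weight 3: 6 codewords.
  weight 4: 3 codewords.
  weight 5: 2 codewords.
  weight 6: 2 codewords.
Minimum distance d = smallest w > 0 with A_w > 0 = 2.
Sanity: Σ A_w = 16 = 2^4 = 16 ✓.


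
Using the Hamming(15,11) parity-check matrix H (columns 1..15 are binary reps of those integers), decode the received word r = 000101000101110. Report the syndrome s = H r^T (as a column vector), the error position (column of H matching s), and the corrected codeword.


s = (0, 1, 1, 1)^T, error position = 7, corrected codeword c = 000101100101110

Compute s = H r^T mod 2 one row at a time:
  s_1 = 0 + 0 + 1 + 0 + 1 + 1 + 1 + 0 = 4 ≡ 0 (mod 2).
  s_2 = 1 + 0 + 1 + 0 + 1 + 1 + 1 + 0 = 5 ≡ 1 (mod 2).
  s_3 = 0 + 0 + 1 + 0 + 1 + 0 + 1 + 0 = 3 ≡ 1 (mod 2).
  s_4 = 0 + 0 + 0 + 0 + 0 + 0 + 1 + 0 = 1 ≡ 1 (mod 2).
s = (0, 1, 1, 1)^T — this equals column 7 of H (binary 0111), so error is at position 7.
Correct: flip bit 7 of r = 000101000101110 to get c = 000101100101110.


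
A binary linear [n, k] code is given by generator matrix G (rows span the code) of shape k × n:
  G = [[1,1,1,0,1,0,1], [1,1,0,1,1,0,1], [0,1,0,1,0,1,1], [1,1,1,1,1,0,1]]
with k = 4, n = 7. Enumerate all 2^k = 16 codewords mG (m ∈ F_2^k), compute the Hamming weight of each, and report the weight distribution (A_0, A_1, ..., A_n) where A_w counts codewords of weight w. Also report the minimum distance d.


Weight distribution: A_0 = 1, A_1 = 2, A_2 = 1, A_3 = 2, A_4 = 5, A_5 = 4, A_6 = 1. Minimum distance d = 1.

Enumerate all 2^4 = 16 messages m ∈ F_2^4.
For each, compute codeword c = mG in F_2^7, then tally its weight.
  m = 0000 → c = 0000000, weight = 0.
  m = 1000 → c = 1110101, weight = 5.
  m = 0100 → c = 1101101, weight = 5.
  m = 1100 → c = 0011000, weight = 2.
  m = 0010 → c = 0101011, weight = 4.
  m = 1010 → c = 1011110, weight = 5.
  m = 0110 → c = 1000110, weight = 3.
  m = 1110 → c = 0110011, weight = 4.
  m = 0001 → c = 1111101, weight = 6.
  m = 1001 → c = 0001000, weight = 1.
  m = 0101 → c = 0010000, weight = 1.
  m = 1101 → c = 1100101, weight = 4.
  m = 0011 → c = 1010110, weight = 4.
  m = 1011 → c = 0100011, weight = 3.
  m = 0111 → c = 0111011, weight = 5.
  m = 1111 → c = 1001110, weight = 4.
Tally weights:
  weight 0: 1 codewords.
  weight 1: 2 codewords.
  weight 2: 1 codewords.
  weight 3: 2 codewords.
  weight 4: 5 codewords.
  weight 5: 4 codewords.
  weight 6: 1 codewords.
Minimum distance d = smallest w > 0 with A_w > 0 = 1.
Sanity: Σ A_w = 16 = 2^4 = 16 ✓.


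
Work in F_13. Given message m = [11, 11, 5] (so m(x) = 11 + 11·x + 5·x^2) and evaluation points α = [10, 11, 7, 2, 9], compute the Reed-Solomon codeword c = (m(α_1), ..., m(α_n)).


c = [10, 9, 8, 1, 8]

Message polynomial: m(x) = 11 + 11·x + 5·x^2 (mod 13).
For each evaluation point α_i, compute m(α_i) mod 13:
  α_1 = 10: Horner steps 5 → 9 → 10, so m(10) = 10.
  α_2 = 11: Horner steps 5 → 1 → 9, so m(11) = 9.
  α_3 = 7: Horner steps 5 → 7 → 8, so m(7) = 8.
  α_4 = 2: Horner steps 5 → 8 → 1, so m(2) = 1.
  α_5 = 9: Horner steps 5 → 4 → 8, so m(9) = 8.
Codeword c = [10, 9, 8, 1, 8] ∈ F_13^5.


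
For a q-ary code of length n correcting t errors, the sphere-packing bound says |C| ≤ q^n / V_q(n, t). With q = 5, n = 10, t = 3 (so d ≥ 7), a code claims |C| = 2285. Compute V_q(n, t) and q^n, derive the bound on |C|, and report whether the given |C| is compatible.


V_q(n, t) = 8441, q^n = 9765625, Hamming bound = 1156, |C| = 2285 > bound (violated).

Step 1: Compute V_q(n, t) = Σ_{j=0}^3 C(n, j) (q−1)^j.
  j = 0: C(10,0)·(4)^0 = 1·1 = 1.
  j = 1: C(10,1)·(4)^1 = 10·4 = 40.
  j = 2: C(10,2)·(4)^2 = 45·16 = 720.
  j = 3: C(10,3)·(4)^3 = 120·64 = 7680.
  V_q(n, t) = 1 + 40 + 720 + 7680 = 8441.
Step 2: q^n = 5^10 = 9765625.
Step 3: Hamming bound ⌊q^n / V_q(n,t)⌋ = ⌊9765625/8441⌋ = 1156.
Step 4: Compare |C| = 2285 to 1156: violated.
The claimed |C| lies above the Hamming bound, so no 5-ary code of length 10 with d ≥ 7 can have 2285 codewords.


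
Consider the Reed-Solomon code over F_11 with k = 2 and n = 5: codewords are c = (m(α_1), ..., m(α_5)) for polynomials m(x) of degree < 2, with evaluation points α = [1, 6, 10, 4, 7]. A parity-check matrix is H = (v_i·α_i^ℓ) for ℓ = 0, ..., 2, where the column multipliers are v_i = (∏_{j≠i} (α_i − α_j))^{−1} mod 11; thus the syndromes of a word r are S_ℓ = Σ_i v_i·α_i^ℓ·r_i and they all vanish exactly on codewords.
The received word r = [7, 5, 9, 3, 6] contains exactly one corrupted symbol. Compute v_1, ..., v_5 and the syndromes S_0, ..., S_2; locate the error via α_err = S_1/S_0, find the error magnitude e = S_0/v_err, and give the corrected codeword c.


S = (1, 1, 1), error at position 1, error magnitude e = 7, c = [0, 5, 9, 3, 6].

Step 1: column multipliers v_i = (∏_{j≠i}(α_i − α_j))^{−1} mod 11.
  i = 1 (α = 1): (1−6)(1−10)(1−4)(1−7) = (−5)·(−9)·(−3)·(−6) = 810 ≡ 7, so v_1 = 7^{−1} = 8 (mod 11).
  i = 2 (α = 6): (6−1)(6−10)(6−4)(6−7) = 5·(−4)·2·(−1) = 40 ≡ 7, so v_2 = 7^{−1} = 8 (mod 11).
  i = 3 (α = 10): (10−1)(10−6)(10−4)(10−7) = 9·4·6·3 = 648 ≡ 10, so v_3 = 10^{−1} = 10 (mod 11).
  i = 4 (α = 4): (4−1)(4−6)(4−10)(4−7) = 3·(−2)·(−6)·(−3) = −108 ≡ 2, so v_4 = 2^{−1} = 6 (mod 11).
  i = 5 (α = 7): (7−1)(7−6)(7−10)(7−4) = 6·1·(−3)·3 = −54 ≡ 1, so v_5 = 1^{−1} = 1 (mod 11).
  v = [8, 8, 10, 6, 1].
Step 2: syndromes of r = [7, 5, 9, 3, 6] (all sums mod 11).
  S_0 = Σ v_i r_i = 8·7 + 8·5 + 10·9 + 6·3 + 1·6 = 210 ≡ 1.
  S_1 = Σ v_i α_i r_i = 8·1·7 + 8·6·5 + 10·10·9 + 6·4·3 + 1·7·6 = 1310 ≡ 1.
  α_i^2 mod 11 = [1, 3, 1, 5, 5].
  S_2 = Σ v_i α_i^2 r_i = 8·1·7 + 8·3·5 + 10·1·9 + 6·5·3 + 1·5·6 = 386 ≡ 1.
  S = (1, 1, 1) ≠ 0, so r is not a codeword (an error is present).
Step 3: locate the error. For a single error e at position i, S_ℓ = v_i·e·α_i^ℓ, so α_err = S_1/S_0.
  S_0^{−1} = 1^{−1} = 1 (mod 11), so α_err = 1·1 = 1 ≡ 1 = α_1. Error position i = 1.
  Consistency check: S_2/S_1 = 1·1 = 1 ≡ 1 = α_err ✓ (single-error assumption holds).
Step 4: error magnitude e = S_0/v_1 = S_0·∏_{j≠1}(α_1 − α_j) = 1·7 = 7 ≡ 7 (mod 11).
Step 5: correct position 1: c_1 = r_1 − e = 7 − 7 ≡ 0 (mod 11). Hence c = [0, 5, 9, 3, 6].
  Check: interpolating c through the α_i gives m(x) = 10 + 1·x (degree < 2) with m(α_i) = c_i for every i, so c is indeed a codeword.


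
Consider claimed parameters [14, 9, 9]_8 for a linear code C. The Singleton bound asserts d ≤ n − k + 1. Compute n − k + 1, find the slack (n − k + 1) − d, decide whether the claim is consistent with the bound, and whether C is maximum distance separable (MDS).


Singleton RHS = n − k + 1 = 6, slack = -3, bound violated (no such code; not MDS).

Singleton bound: d ≤ n − k + 1.
Here n = 14, k = 9, so n − k + 1 = 6.
Given d = 9, check d ≤ 6: NO.
Slack = (n − k + 1) − d = -3.
The slack is negative: d = 9 exceeds n − k + 1 = 6 by 3, so the Singleton bound is violated and no linear [14, 9, 9]_8 code can exist. In particular it is not MDS (MDS requires d = n − k + 1 exactly).
Description: the claimed parameters are [14, 9, 9]_8; such a code would be impossible (violates the Singleton bound).


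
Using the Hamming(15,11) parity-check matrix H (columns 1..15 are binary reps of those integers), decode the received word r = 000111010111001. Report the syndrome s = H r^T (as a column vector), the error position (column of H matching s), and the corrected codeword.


s = (1, 1, 0, 1)^T, error position = 13, corrected codeword c = 000111010111101

Compute s = H r^T mod 2 one row at a time:
  s_1 = 1 + 0 + 1 + 1 + 1 + 0 + 0 + 1 = 5 ≡ 1 (mod 2).
  s_2 = 1 + 1 + 1 + 0 + 1 + 0 + 0 + 1 = 5 ≡ 1 (mod 2).
  s_3 = 0 + 0 + 1 + 0 + 1 + 1 + 0 + 1 = 4 ≡ 0 (mod 2).
  s_4 = 0 + 0 + 1 + 0 + 0 + 1 + 0 + 1 = 3 ≡ 1 (mod 2).
s = (1, 1, 0, 1)^T — this equals column 13 of H (binary 1101), so error is at position 13.
Correct: flip bit 13 of r = 000111010111001 to get c = 000111010111101.


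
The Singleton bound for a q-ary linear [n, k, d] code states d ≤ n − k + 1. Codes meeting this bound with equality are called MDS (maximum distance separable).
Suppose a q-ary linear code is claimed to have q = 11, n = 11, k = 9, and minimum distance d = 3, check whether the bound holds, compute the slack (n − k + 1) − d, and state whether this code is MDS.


Singleton RHS = n − k + 1 = 3, slack = 0, bound satisfied, MDS.

Singleton bound: d ≤ n − k + 1.
Here n = 11, k = 9, so n − k + 1 = 3.
Given d = 3, check d ≤ 3: YES.
Slack = (n − k + 1) − d = 0.
The code is MDS (slack = 0).
Description: the claimed parameters are [11, 9, 3]_11; such a code would be MDS (meets Singleton bound).


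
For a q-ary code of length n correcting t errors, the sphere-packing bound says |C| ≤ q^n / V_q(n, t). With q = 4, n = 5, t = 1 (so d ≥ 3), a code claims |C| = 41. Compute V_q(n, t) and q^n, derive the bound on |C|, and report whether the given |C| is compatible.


V_q(n, t) = 16, q^n = 1024, Hamming bound = 64, |C| = 41 ≤ bound (satisfied).

Step 1: Compute V_q(n, t) = Σ_{j=0}^1 C(n, j) (q−1)^j.
  j = 0: C(5,0)·(3)^0 = 1·1 = 1.
  j = 1: C(5,1)·(3)^1 = 5·3 = 15.
  V_q(n, t) = 1 + 15 = 16.
Step 2: q^n = 4^5 = 1024.
Step 3: Hamming bound ⌊q^n / V_q(n,t)⌋ = ⌊1024/16⌋ = 64.
Step 4: Compare |C| = 41 to 64: satisfied.
The claimed |C| lies below the Hamming bound.


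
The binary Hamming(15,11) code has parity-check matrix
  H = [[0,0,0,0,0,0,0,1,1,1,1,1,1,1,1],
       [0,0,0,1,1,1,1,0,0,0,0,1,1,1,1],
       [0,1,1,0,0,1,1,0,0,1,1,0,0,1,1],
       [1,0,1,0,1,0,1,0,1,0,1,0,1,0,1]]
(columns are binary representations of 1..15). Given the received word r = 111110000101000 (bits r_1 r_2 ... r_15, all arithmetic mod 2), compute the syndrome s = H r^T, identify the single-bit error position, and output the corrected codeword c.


s = (0, 1, 1, 1)^T, error position = 7, corrected codeword c = 111110100101000

Compute s = H r^T mod 2 one row at a time:
  s_1 = 0 + 0 + 1 + 0 + 1 + 0 + 0 + 0 = 2 ≡ 0 (mod 2).
  s_2 = 1 + 1 + 0 + 0 + 1 + 0 + 0 + 0 = 3 ≡ 1 (mod 2).
  s_3 = 1 + 1 + 0 + 0 + 1 + 0 + 0 + 0 = 3 ≡ 1 (mod 2).
  s_4 = 1 + 1 + 1 + 0 + 0 + 0 + 0 + 0 = 3 ≡ 1 (mod 2).
s = (0, 1, 1, 1)^T — this equals column 7 of H (binary 0111), so error is at position 7.
Correct: flip bit 7 of r = 111110000101000 to get c = 111110100101000.


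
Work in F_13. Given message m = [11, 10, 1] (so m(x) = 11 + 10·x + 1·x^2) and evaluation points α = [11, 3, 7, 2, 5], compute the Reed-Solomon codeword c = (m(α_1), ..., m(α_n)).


c = [8, 11, 0, 9, 8]

Message polynomial: m(x) = 11 + 10·x + 1·x^2 (mod 13).
For each evaluation point α_i, compute m(α_i) mod 13:
  α_1 = 11: Horner steps 1 → 8 → 8, so m(11) = 8.
  α_2 = 3: Horner steps 1 → 0 → 11, so m(3) = 11.
  α_3 = 7: Horner steps 1 → 4 → 0, so m(7) = 0.
  α_4 = 2: Horner steps 1 → 12 → 9, so m(2) = 9.
  α_5 = 5: Horner steps 1 → 2 → 8, so m(5) = 8.
Codeword c = [8, 11, 0, 9, 8] ∈ F_13^5.


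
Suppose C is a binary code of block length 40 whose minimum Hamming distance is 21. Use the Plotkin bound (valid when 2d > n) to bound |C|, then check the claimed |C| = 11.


Plotkin bound M ≤ 20; given |C| = 11 ≤ bound (satisfied).

Check applicability: 2d = 42, n = 40.
2d − n = 2 > 0, so Plotkin applies.
Compute d/(2d−n) = 21/2 ≈ 10.5000.
⌊d/(2d−n)⌋ = 10.
Plotkin bound: M ≤ 2·10 = 20.
Given |C| = 11, check: satisfied.
This |C| is below the Plotkin bound.


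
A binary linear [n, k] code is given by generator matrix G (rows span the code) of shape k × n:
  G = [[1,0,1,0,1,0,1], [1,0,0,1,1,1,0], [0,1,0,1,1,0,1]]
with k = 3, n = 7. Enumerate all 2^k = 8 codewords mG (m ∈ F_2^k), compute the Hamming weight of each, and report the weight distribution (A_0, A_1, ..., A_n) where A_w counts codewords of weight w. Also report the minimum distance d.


Weight distribution: A_0 = 1, A_4 = 7. Minimum distance d = 4.

Enumerate all 2^3 = 8 messages m ∈ F_2^3.
For each, compute codeword c = mG in F_2^7, then tally its weight.
  m = 000 → c = 0000000, weight = 0.
  m = 100 → c = 1010101, weight = 4.
  m = 010 → c = 1001110, weight = 4.
  m = 110 → c = 0011011, weight = 4.
  m = 001 → c = 0101101, weight = 4.
  m = 101 → c = 1111000, weight = 4.
  m = 011 → c = 1100011, weight = 4.
  m = 111 → c = 0110110, weight = 4.
Tally weights:
  weight 0: 1 codewords.
  weight 4: 7 codewords.
Minimum distance d = smallest w > 0 with A_w > 0 = 4.
Sanity: Σ A_w = 8 = 2^3 = 8 ✓.


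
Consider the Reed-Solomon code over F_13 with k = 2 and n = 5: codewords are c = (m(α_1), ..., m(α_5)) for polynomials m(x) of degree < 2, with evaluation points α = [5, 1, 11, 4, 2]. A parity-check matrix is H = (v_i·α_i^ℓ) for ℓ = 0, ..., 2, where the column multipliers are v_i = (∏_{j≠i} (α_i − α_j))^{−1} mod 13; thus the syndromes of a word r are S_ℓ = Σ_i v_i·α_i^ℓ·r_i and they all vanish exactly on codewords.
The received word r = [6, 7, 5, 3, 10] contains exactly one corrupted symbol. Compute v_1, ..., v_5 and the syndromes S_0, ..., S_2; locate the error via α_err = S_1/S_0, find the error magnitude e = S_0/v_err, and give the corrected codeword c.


S = (2, 9, 8), error at position 3, error magnitude e = 7, c = [6, 7, 11, 3, 10].

Step 1: column multipliers v_i = (∏_{j≠i}(α_i − α_j))^{−1} mod 13.
  i = 1 (α = 5): (5−1)(5−11)(5−4)(5−2) = 4·(−6)·1·3 = −72 ≡ 6, so v_1 = 6^{−1} = 11 (mod 13).
  i = 2 (α = 1): (1−5)(1−11)(1−4)(1−2) = (−4)·(−10)·(−3)·(−1) = 120 ≡ 3, so v_2 = 3^{−1} = 9 (mod 13).
  i = 3 (α = 11): (11−5)(11−1)(11−4)(11−2) = 6·10·7·9 = 3780 ≡ 10, so v_3 = 10^{−1} = 4 (mod 13).
  i = 4 (α = 4): (4−5)(4−1)(4−11)(4−2) = (−1)·3·(−7)·2 = 42 ≡ 3, so v_4 = 3^{−1} = 9 (mod 13).
  i = 5 (α = 2): (2−5)(2−1)(2−11)(2−4) = (−3)·1·(−9)·(−2) = −54 ≡ 11, so v_5 = 11^{−1} = 6 (mod 13).
  v = [11, 9, 4, 9, 6].
Step 2: syndromes of r = [6, 7, 5, 3, 10] (all sums mod 13).
  S_0 = Σ v_i r_i = 11·6 + 9·7 + 4·5 + 9·3 + 6·10 = 236 ≡ 2.
  S_1 = Σ v_i α_i r_i = 11·5·6 + 9·1·7 + 4·11·5 + 9·4·3 + 6·2·10 = 841 ≡ 9.
  α_i^2 mod 13 = [12, 1, 4, 3, 4].
  S_2 = Σ v_i α_i^2 r_i = 11·12·6 + 9·1·7 + 4·4·5 + 9·3·3 + 6·4·10 = 1256 ≡ 8.
  S = (2, 9, 8) ≠ 0, so r is not a codeword (an error is present).
Step 3: locate the error. For a single error e at position i, S_ℓ = v_i·e·α_i^ℓ, so α_err = S_1/S_0.
  S_0^{−1} = 2^{−1} = 7 (mod 13), so α_err = 9·7 = 63 ≡ 11 = α_3. Error position i = 3.
  Consistency check: S_2/S_1 = 8·3 = 24 ≡ 11 = α_err ✓ (single-error assumption holds).
Step 4: error magnitude e = S_0/v_3 = S_0·∏_{j≠3}(α_3 − α_j) = 2·10 = 20 ≡ 7 (mod 13).
Step 5: correct position 3: c_3 = r_3 − e = 5 − 7 ≡ 11 (mod 13). Hence c = [6, 7, 11, 3, 10].
  Check: interpolating c through the α_i gives m(x) = 4 + 3·x (degree < 2) with m(α_i) = c_i for every i, so c is indeed a codeword.
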